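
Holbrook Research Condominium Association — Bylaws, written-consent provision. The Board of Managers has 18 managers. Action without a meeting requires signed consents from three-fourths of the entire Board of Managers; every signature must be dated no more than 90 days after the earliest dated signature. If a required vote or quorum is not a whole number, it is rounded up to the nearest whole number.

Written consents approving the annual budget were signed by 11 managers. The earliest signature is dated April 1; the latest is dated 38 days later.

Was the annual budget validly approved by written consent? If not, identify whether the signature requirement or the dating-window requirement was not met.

Not effective — insufficient signatures.

Signatures required: three-fourths of 18 — 3/4 of 18 = 13.50, rounded up to 14, so 14 needed; 11 signed. Insufficient.
Dating window: the latest signature is 38 days after the earliest; the limit is 90 days. Within the window.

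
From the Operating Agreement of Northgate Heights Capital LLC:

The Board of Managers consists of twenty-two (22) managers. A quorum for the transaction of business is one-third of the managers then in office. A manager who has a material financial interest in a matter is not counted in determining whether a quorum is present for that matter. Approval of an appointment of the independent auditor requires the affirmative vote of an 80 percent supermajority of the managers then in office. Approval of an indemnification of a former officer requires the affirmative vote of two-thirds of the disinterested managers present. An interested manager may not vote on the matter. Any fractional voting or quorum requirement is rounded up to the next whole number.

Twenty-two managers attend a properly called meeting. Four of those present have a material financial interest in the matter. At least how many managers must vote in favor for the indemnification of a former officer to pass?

12

The indemnification of a former officer requires two-thirds of the disinterested managers present (22 − 4 = 18).
2/3 of 18 = 12.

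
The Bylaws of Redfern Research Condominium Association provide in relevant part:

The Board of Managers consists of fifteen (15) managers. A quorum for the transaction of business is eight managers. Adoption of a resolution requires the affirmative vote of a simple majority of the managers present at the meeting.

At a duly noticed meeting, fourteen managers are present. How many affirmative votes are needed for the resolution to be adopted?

8

The resolution requires a majority of the managers present (14).
A majority of 14 is 8.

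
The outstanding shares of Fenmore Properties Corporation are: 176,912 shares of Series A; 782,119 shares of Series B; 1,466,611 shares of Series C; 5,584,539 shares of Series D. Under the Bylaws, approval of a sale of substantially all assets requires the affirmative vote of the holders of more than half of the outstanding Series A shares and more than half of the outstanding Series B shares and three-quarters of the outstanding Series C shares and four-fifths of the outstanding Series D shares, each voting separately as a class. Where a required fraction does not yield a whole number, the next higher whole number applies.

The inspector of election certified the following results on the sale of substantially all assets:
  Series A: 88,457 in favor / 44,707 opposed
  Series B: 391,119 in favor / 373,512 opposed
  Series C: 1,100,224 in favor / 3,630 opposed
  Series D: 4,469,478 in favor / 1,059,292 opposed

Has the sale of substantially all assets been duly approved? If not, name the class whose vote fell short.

Approved — every class gave the required vote.

Series A: a majority of 176912 is 88457; 88,457 required, 88,457 in favor — approved.
Series B: a majority of 782119 is 391060; 391,060 required, 391,119 in favor — approved.
Series C: 3/4 of 1466611 = 1099958.25, rounded up to 1099959; 1,099,959 required, 1,100,224 in favor — approved.
Series D: 4/5 of 5584539 = 4467631.20, rounded up to 4467632; 4,467,632 required, 4,469,478 in favor — approved.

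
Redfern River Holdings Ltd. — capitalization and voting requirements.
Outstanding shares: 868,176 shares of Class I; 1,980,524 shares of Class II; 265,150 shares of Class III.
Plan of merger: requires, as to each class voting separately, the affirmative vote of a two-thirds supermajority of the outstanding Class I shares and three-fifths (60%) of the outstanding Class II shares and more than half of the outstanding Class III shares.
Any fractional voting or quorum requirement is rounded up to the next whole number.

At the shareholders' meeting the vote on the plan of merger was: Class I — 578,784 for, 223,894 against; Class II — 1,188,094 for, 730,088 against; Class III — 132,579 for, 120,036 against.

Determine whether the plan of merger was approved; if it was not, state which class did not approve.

Class I: 2/3 of 868176 = 578784; 578,784 required, 578,784 in favor — approved.
Class II: 3/5 of 1980524 = 1188314.40, rounded up to 1188315; 1,188,315 required, 1,188,094 in favor — not approved.
Class III: a majority of 265150 is 132576; 132,576 required, 132,579 in favor — approved.

Not approved — the Class II shares did not give the required vote.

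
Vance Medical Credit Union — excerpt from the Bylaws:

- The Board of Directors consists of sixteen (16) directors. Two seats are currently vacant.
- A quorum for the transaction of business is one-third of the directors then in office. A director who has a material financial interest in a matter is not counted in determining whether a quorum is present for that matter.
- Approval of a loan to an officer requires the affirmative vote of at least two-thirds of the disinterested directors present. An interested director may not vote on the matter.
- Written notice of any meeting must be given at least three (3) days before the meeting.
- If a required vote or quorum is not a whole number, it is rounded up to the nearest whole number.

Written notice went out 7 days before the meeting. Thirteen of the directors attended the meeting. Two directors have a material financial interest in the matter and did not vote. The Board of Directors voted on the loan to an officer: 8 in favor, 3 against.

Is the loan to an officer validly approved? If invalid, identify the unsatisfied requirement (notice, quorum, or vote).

Valid — all requirements satisfied.

Notice: 7 days given; 3 required (7 ≥ 3). Satisfied.
Quorum: 13 present, but the 2 interested directors do not count, leaving 11. Quorum is 5. Satisfied.
Vote: the loan to an officer requires two-thirds of the disinterested directors present (13 − 2 = 11). 2/3 of 11 = 7.33, rounded up to 8, so 8 affirmative votes are needed; 8 voted in favor. Satisfied.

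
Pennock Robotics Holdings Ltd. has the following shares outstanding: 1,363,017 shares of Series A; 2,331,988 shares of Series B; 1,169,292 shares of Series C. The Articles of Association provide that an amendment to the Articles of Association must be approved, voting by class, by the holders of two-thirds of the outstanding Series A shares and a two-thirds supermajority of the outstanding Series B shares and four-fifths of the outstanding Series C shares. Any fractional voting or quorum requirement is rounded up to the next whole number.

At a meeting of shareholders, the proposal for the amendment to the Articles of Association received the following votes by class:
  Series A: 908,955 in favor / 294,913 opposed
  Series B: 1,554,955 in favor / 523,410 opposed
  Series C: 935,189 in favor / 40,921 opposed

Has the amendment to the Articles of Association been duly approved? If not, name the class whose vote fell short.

Not approved — the Series C shares did not give the required vote.

Series A: 2/3 of 1363017 = 908678; 908,678 required, 908,955 in favor — approved.
Series B: 2/3 of 2331988 = 1554658.67, rounded up to 1554659; 1,554,659 required, 1,554,955 in favor — approved.
Series C: 4/5 of 1169292 = 935433.60, rounded up to 935434; 935,434 required, 935,189 in favor — not approved.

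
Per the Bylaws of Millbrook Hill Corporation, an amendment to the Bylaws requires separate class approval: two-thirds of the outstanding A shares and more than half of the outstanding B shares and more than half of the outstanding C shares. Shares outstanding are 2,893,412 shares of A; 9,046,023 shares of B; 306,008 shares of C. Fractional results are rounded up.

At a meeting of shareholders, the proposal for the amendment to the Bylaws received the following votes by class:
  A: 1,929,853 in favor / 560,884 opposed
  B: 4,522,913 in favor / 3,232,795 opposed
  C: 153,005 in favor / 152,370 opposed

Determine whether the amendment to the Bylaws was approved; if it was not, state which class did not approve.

A: 2/3 of 2893412 = 1928941.33, rounded up to 1928942; 1,928,942 required, 1,929,853 in favor — approved.
B: a majority of 9046023 is 4523012; 4,523,012 required, 4,522,913 in favor — not approved.
C: a majority of 306008 is 153005; 153,005 required, 153,005 in favor — approved.

Not approved — the B shares did not give the required vote.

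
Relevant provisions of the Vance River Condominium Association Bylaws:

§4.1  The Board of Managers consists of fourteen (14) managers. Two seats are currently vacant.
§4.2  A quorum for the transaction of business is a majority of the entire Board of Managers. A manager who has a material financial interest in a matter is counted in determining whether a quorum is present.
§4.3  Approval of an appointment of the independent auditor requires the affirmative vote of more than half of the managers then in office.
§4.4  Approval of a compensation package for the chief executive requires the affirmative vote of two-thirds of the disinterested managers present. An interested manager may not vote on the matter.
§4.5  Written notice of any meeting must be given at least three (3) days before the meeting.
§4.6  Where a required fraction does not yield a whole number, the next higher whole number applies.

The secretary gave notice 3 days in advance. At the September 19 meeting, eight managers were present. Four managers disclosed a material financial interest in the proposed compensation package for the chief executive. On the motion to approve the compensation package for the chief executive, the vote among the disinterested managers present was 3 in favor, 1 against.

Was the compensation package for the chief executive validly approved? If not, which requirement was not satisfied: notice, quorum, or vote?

Notice: 3 days given; 3 required (3 ≥ 3). Satisfied.
Quorum: 8 present (interested managers count toward quorum); quorum is 8. Satisfied.
Vote: the compensation package for the chief executive requires two-thirds of the disinterested managers present (8 − 4 = 4). 2/3 of 4 = 2.67, rounded up to 3, so 3 affirmative votes are needed; 3 voted in favor. Satisfied.

Valid — all requirements satisfied.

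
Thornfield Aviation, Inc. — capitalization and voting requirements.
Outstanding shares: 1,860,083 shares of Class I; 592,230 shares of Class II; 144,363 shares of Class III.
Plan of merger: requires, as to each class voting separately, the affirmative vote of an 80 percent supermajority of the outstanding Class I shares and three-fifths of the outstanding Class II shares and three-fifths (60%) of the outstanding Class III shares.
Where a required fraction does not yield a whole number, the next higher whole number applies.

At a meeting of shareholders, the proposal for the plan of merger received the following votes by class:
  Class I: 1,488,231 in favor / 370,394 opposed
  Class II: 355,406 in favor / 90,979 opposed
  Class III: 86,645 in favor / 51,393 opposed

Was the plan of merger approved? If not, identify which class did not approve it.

Class I: 4/5 of 1860083 = 1488066.40, rounded up to 1488067; 1,488,067 required, 1,488,231 in favor — approved.
Class II: 3/5 of 592230 = 355338; 355,338 required, 355,406 in favor — approved.
Class III: 3/5 of 144363 = 86617.80, rounded up to 86618; 86,618 required, 86,645 in favor — approved.

Approved — every class gave the required vote.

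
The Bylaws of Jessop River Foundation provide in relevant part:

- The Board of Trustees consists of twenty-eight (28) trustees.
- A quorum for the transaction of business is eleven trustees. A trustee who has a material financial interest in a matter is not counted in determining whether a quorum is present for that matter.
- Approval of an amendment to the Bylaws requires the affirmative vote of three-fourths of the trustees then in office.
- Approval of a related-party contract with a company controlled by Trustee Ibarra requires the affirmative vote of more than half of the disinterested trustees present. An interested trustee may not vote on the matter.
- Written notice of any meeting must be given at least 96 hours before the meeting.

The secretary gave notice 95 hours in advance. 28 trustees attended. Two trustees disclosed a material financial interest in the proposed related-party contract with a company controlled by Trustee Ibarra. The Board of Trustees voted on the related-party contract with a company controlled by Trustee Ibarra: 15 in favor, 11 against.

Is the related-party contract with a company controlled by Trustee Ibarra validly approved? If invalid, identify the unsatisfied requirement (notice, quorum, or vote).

Notice: 95 hours given; 96 required (95 < 96). Not satisfied.
Quorum: 28 present, but the 2 interested trustees do not count, leaving 26. Quorum is 11. Satisfied.
Vote: the related-party contract with a company controlled by Trustee Ibarra requires a majority of the disinterested trustees present (28 − 2 = 26). A majority of 26 is 14, so 14 affirmative votes are needed; 15 voted in favor. Satisfied.

Invalid — notice requirement not satisfied.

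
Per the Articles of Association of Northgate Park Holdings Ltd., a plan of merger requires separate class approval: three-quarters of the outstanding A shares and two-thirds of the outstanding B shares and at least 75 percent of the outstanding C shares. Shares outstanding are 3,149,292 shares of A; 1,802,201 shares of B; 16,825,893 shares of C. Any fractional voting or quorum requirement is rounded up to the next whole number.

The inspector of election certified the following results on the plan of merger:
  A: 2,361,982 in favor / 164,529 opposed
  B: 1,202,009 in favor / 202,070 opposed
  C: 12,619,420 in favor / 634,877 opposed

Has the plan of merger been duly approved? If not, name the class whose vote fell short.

Approved — every class gave the required vote.

A: 3/4 of 3149292 = 2361969; 2,361,969 required, 2,361,982 in favor — approved.
B: 2/3 of 1802201 = 1201467.33, rounded up to 1201468; 1,201,468 required, 1,202,009 in favor — approved.
C: 3/4 of 16825893 = 12619419.75, rounded up to 12619420; 12,619,420 required, 12,619,420 in favor — approved.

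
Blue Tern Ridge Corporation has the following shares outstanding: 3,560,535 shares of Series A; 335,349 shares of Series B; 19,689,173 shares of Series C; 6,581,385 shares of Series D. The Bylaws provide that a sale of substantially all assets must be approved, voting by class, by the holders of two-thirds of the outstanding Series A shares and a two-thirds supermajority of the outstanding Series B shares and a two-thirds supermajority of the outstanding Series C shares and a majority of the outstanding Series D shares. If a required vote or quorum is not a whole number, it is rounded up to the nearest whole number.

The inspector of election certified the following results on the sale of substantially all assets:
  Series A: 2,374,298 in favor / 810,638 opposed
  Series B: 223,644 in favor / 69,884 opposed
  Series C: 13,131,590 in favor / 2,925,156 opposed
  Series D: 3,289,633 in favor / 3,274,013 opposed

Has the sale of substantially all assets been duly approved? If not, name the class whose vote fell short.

Series A: 2/3 of 3560535 = 2373690; 2,373,690 required, 2,374,298 in favor — approved.
Series B: 2/3 of 335349 = 223566; 223,566 required, 223,644 in favor — approved.
Series C: 2/3 of 19689173 = 13126115.33, rounded up to 13126116; 13,126,116 required, 13,131,590 in favor — approved.
Series D: a majority of 6581385 is 3290693; 3,290,693 required, 3,289,633 in favor — not approved.

Not approved — the Series D shares did not give the required vote.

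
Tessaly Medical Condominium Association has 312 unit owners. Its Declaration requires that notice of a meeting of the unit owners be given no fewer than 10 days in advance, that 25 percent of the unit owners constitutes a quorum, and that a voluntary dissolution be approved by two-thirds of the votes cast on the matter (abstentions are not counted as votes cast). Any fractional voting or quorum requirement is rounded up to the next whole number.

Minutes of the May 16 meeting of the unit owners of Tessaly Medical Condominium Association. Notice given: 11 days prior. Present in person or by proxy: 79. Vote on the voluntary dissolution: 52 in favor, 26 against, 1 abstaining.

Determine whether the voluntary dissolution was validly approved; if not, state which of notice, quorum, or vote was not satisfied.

Valid — all requirements satisfied.

Notice: 11 days given; 10 required. Satisfied.
Quorum: 25% of 312 = 78; 79 present. Satisfied.
Vote: requires two-thirds of the votes cast (79 − 1 abstaining = 78); 2/3 of 78 = 52, so 52 needed; 52 in favor. Satisfied.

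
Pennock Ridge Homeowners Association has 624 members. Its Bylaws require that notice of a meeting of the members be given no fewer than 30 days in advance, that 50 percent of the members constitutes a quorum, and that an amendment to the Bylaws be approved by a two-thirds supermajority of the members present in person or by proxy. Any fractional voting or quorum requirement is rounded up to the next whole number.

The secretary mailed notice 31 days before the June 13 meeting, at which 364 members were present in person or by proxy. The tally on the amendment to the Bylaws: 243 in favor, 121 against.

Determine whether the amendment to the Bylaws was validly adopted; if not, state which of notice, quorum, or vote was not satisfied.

Valid — all requirements satisfied.

Notice: 31 days given; 30 required. Satisfied.
Quorum: 50% of 624 = 312; 364 present. Satisfied.
Vote: requires two-thirds of those present (364); 2/3 of 364 = 242.67, rounded up to 243, so 243 needed; 243 in favor. Satisfied.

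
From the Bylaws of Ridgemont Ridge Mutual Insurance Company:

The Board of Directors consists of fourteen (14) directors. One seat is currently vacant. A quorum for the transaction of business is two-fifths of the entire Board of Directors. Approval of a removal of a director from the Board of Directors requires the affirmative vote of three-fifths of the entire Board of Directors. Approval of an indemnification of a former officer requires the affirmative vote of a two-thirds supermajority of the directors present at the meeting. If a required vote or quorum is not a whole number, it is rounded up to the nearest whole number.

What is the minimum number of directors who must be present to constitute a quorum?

2/5 of 14 = 5.60, rounded up to 6.

6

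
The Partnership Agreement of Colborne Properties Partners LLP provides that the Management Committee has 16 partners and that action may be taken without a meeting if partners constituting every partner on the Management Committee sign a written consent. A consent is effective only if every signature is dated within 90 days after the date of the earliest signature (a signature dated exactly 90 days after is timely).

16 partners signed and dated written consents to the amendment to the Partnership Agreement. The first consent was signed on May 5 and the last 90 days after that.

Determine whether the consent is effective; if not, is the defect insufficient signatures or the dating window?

Signatures required: all of 16 — unanimous means all 16, so 16 needed; 16 signed. Sufficient.
Dating window: the latest signature is 90 days after the earliest; the limit is 90 days. Within the window.

Effective — both the signature and dating-window requirements are satisfied.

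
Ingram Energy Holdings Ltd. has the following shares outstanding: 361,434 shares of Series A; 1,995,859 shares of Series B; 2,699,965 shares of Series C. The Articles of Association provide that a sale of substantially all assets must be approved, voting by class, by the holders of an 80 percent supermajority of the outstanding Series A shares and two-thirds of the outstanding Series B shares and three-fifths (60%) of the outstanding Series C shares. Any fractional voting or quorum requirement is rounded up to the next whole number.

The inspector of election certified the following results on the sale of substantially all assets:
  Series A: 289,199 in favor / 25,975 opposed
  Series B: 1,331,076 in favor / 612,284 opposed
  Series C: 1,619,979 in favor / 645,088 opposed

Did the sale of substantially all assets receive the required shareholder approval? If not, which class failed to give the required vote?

Approved — every class gave the required vote.

Series A: 4/5 of 361434 = 289147.20, rounded up to 289148; 289,148 required, 289,199 in favor — approved.
Series B: 2/3 of 1995859 = 1330572.67, rounded up to 1330573; 1,330,573 required, 1,331,076 in favor — approved.
Series C: 3/5 of 2699965 = 1619979; 1,619,979 required, 1,619,979 in favor — approved.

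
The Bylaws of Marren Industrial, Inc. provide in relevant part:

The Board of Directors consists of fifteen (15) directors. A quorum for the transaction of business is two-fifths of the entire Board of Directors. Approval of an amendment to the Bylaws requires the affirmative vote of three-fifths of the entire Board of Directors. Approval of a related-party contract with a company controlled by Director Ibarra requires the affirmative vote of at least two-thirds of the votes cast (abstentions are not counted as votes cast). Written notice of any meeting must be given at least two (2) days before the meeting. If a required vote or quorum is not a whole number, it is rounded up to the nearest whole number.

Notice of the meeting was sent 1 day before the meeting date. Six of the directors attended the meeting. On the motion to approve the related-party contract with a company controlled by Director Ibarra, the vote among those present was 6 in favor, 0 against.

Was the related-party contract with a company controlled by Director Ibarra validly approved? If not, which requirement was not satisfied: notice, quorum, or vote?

Notice: 1 day given; 2 required (1 < 2). Not satisfied.
Quorum: 6 present; quorum is 6. Satisfied.
Vote: the related-party contract with a company controlled by Director Ibarra requires two-thirds of the votes cast (6). 2/3 of 6 = 4, so 4 affirmative votes are needed; 6 voted in favor. Satisfied.

Invalid — notice requirement not satisfied.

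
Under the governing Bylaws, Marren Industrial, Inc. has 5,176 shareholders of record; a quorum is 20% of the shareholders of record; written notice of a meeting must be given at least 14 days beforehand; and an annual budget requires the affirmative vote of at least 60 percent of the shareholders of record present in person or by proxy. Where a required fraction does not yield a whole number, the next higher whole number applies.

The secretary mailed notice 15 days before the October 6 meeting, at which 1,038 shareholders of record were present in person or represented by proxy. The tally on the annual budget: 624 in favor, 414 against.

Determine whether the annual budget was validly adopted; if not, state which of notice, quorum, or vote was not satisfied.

Notice: 15 days given; 14 required. Satisfied.
Quorum: 20% of 5,176 = 1,035.20, rounded up to 1,036; 1,038 present. Satisfied.
Vote: requires three-fifths of those present (1,038); 3/5 of 1038 = 622.80, rounded up to 623, so 623 needed; 624 in favor. Satisfied.

Valid — all requirements satisfied.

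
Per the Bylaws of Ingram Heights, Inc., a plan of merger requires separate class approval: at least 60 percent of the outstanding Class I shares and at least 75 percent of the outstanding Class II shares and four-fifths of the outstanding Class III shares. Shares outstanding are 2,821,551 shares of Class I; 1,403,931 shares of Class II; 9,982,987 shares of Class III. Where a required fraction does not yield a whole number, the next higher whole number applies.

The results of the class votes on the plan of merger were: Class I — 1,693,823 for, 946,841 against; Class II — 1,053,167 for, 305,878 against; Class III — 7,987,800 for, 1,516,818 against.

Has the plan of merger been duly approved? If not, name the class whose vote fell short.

Approved — every class gave the required vote.

Class I: 3/5 of 2821551 = 1692930.60, rounded up to 1692931; 1,692,931 required, 1,693,823 in favor — approved.
Class II: 3/4 of 1403931 = 1052948.25, rounded up to 1052949; 1,052,949 required, 1,053,167 in favor — approved.
Class III: 4/5 of 9982987 = 7986389.60, rounded up to 7986390; 7,986,390 required, 7,987,800 in favor — approved.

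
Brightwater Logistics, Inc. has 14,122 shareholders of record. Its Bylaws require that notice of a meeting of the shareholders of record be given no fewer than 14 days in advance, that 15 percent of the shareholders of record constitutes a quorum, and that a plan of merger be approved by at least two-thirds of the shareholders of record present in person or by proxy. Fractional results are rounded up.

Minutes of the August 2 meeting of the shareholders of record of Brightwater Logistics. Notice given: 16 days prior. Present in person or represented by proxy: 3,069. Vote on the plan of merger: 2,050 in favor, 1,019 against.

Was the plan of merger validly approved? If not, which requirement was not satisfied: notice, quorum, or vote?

Valid — all requirements satisfied.

Notice: 16 days given; 14 required. Satisfied.
Quorum: 15% of 14,122 = 2,118.30, rounded up to 2,119; 3,069 present. Satisfied.
Vote: requires two-thirds of those present (3,069); 2/3 of 3069 = 2046, so 2,046 needed; 2,050 in favor. Satisfied.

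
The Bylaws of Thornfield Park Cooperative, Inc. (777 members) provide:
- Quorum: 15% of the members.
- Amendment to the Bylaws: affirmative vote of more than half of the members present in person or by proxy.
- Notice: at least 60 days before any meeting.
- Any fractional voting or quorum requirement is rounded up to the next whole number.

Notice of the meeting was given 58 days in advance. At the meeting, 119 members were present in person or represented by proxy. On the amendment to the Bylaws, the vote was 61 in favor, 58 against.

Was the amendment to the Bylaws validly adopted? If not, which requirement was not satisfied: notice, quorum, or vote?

Notice: 58 days given; 60 required. Not satisfied.
Quorum: 15% of 777 = 116.55, rounded up to 117; 119 present. Satisfied.
Vote: requires a majority of those present (119); a majority of 119 is 60, so 60 needed; 61 in favor. Satisfied.

Invalid — notice requirement not satisfied.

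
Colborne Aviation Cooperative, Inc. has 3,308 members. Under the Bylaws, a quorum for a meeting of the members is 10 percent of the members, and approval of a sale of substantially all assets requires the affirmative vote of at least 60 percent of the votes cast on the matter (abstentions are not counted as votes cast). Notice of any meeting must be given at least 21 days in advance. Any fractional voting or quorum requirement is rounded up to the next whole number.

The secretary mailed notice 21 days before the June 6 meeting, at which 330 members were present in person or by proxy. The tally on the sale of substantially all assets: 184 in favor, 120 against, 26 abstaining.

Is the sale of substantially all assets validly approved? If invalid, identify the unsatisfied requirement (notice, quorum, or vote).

Notice: 21 days given; 21 required. Satisfied.
Quorum: 10% of 3,308 = 330.80, rounded up to 331; 330 present. Not satisfied.
Vote: requires three-fifths of the votes cast (330 − 26 abstaining = 304); 3/5 of 304 = 182.40, rounded up to 183, so 183 needed; 184 in favor. Satisfied.

Invalid — quorum requirement not satisfied.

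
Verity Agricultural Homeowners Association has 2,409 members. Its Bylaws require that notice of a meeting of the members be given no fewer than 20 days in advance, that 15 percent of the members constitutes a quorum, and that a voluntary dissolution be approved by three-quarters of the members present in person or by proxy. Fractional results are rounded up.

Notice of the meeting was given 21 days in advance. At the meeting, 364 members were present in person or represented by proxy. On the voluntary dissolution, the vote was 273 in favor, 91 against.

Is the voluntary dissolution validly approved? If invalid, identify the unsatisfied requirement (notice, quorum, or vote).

Valid — all requirements satisfied.

Notice: 21 days given; 20 required. Satisfied.
Quorum: 15% of 2,409 = 361.35, rounded up to 362; 364 present. Satisfied.
Vote: requires three-fourths of those present (364); 3/4 of 364 = 273, so 273 needed; 273 in favor. Satisfied.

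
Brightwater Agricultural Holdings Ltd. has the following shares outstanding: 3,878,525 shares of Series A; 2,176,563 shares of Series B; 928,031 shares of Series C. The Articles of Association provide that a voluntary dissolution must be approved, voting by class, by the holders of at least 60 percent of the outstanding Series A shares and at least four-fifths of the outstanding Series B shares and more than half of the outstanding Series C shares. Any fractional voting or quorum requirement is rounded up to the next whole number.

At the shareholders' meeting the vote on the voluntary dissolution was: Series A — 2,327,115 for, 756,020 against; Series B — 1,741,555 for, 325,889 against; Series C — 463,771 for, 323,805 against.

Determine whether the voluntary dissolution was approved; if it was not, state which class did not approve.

Series A: 3/5 of 3878525 = 2327115; 2,327,115 required, 2,327,115 in favor — approved.
Series B: 4/5 of 2176563 = 1741250.40, rounded up to 1741251; 1,741,251 required, 1,741,555 in favor — approved.
Series C: a majority of 928031 is 464016; 464,016 required, 463,771 in favor — not approved.

Not approved — the Series C shares did not give the required vote.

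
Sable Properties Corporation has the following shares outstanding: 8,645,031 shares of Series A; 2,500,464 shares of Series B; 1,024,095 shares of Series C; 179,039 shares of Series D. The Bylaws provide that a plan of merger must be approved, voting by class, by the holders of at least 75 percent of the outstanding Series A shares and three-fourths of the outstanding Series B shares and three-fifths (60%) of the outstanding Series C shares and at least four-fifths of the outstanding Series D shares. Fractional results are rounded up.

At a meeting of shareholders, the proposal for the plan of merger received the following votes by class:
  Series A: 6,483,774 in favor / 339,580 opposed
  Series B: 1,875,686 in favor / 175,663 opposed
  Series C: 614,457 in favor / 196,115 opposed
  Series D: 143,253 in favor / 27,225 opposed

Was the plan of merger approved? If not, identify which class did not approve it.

Series A: 3/4 of 8645031 = 6483773.25, rounded up to 6483774; 6,483,774 required, 6,483,774 in favor — approved.
Series B: 3/4 of 2500464 = 1875348; 1,875,348 required, 1,875,686 in favor — approved.
Series C: 3/5 of 1024095 = 614457; 614,457 required, 614,457 in favor — approved.
Series D: 4/5 of 179039 = 143231.20, rounded up to 143232; 143,232 required, 143,253 in favor — approved.

Approved — every class gave the required vote.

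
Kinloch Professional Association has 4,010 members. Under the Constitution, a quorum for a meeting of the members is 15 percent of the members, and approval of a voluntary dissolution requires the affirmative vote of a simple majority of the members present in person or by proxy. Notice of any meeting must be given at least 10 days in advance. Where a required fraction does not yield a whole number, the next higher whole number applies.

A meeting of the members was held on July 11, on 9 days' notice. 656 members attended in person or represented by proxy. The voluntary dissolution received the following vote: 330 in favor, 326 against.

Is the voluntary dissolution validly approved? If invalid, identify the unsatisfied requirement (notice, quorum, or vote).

Notice: 9 days given; 10 required. Not satisfied.
Quorum: 15% of 4,010 = 601.50, rounded up to 602; 656 present. Satisfied.
Vote: requires a majority of those present (656); a majority of 656 is 329, so 329 needed; 330 in favor. Satisfied.

Invalid — notice requirement not satisfied.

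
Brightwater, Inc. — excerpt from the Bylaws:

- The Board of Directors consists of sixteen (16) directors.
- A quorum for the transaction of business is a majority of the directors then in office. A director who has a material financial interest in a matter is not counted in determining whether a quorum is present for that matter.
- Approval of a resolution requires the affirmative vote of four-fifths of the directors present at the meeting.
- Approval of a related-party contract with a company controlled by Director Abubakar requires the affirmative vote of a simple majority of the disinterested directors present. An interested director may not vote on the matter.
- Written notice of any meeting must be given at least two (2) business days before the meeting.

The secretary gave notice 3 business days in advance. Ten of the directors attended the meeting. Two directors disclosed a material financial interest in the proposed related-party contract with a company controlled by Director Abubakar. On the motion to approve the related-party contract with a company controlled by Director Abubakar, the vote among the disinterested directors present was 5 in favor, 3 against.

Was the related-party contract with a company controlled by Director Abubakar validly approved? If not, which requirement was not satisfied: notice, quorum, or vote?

Invalid — quorum requirement not satisfied.

Notice: 3 business days given; 2 required (3 ≥ 2). Satisfied.
Quorum: 10 present, but the 2 interested directors do not count, leaving 8. Quorum is 9. Not satisfied.
Vote: the related-party contract with a company controlled by Director Abubakar requires a majority of the disinterested directors present (10 − 2 = 8). A majority of 8 is 5, so 5 affirmative votes are needed; 5 voted in favor. Satisfied. (Moot — without a quorum no business can be validly transacted.)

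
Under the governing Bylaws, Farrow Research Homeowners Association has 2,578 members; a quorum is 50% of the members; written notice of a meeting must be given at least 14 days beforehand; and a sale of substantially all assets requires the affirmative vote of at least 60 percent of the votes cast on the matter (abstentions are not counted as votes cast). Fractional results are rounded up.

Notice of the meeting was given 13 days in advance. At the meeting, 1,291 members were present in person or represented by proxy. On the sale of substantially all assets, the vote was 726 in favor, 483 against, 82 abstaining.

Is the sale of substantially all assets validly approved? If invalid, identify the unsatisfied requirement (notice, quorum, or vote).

Notice: 13 days given; 14 required. Not satisfied.
Quorum: 50% of 2,578 = 1,289; 1,291 present. Satisfied.
Vote: requires three-fifths of the votes cast (1,291 − 82 abstaining = 1,209); 3/5 of 1209 = 725.40, rounded up to 726, so 726 needed; 726 in favor. Satisfied.

Invalid — notice requirement not satisfied.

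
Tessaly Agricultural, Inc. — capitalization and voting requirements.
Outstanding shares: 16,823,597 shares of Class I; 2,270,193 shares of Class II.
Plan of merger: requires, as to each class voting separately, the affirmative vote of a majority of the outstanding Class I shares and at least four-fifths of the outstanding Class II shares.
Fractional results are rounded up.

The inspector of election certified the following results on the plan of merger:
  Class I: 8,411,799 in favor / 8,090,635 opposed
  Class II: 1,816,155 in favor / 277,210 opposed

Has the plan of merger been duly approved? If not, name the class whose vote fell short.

Class I: a majority of 16823597 is 8411799; 8,411,799 required, 8,411,799 in favor — approved.
Class II: 4/5 of 2270193 = 1816154.40, rounded up to 1816155; 1,816,155 required, 1,816,155 in favor — approved.

Approved — every class gave the required vote.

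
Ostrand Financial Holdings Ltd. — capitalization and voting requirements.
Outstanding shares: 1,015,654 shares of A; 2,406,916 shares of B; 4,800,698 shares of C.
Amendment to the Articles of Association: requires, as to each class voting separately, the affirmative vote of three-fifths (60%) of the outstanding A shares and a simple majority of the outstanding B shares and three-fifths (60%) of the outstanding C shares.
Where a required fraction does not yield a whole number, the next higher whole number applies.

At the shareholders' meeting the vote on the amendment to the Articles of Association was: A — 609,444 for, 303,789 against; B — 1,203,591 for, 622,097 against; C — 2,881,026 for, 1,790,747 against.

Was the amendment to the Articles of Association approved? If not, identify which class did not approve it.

Approved — every class gave the required vote.

A: 3/5 of 1015654 = 609392.40, rounded up to 609393; 609,393 required, 609,444 in favor — approved.
B: a majority of 2406916 is 1203459; 1,203,459 required, 1,203,591 in favor — approved.
C: 3/5 of 4800698 = 2880418.80, rounded up to 2880419; 2,880,419 required, 2,881,026 in favor — approved.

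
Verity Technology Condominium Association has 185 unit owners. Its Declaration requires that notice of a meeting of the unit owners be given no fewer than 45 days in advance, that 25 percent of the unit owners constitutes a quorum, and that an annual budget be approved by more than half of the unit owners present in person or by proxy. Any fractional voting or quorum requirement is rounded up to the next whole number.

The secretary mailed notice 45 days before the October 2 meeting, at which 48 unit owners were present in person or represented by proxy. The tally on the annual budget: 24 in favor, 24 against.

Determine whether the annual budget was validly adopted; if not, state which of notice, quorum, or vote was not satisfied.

Notice: 45 days given; 45 required. Satisfied.
Quorum: 25% of 185 = 46.25, rounded up to 47; 48 present. Satisfied.
Vote: requires a majority of those present (48); a majority of 48 is 25, so 25 needed; 24 in favor. Not satisfied.

Invalid — vote requirement not satisfied.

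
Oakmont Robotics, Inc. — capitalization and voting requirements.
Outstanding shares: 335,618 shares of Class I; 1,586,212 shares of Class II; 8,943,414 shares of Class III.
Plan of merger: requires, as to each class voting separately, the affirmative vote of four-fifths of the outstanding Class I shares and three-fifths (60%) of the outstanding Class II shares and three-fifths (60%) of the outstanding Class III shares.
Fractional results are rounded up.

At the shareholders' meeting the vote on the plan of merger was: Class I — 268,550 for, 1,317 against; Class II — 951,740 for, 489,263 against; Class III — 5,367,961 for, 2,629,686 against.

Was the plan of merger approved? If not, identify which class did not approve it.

Class I: 4/5 of 335618 = 268494.40, rounded up to 268495; 268,495 required, 268,550 in favor — approved.
Class II: 3/5 of 1586212 = 951727.20, rounded up to 951728; 951,728 required, 951,740 in favor — approved.
Class III: 3/5 of 8943414 = 5366048.40, rounded up to 5366049; 5,366,049 required, 5,367,961 in favor — approved.

Approved — every class gave the required vote.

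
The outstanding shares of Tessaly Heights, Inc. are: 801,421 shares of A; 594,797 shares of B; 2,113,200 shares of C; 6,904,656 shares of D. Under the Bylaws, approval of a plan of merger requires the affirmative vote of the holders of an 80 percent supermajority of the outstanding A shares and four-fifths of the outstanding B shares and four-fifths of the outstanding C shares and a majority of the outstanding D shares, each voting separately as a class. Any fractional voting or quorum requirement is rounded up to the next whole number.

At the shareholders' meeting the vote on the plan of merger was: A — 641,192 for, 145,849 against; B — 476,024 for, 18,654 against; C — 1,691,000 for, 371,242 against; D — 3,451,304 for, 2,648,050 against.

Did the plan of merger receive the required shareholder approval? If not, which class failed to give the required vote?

A: 4/5 of 801421 = 641136.80, rounded up to 641137; 641,137 required, 641,192 in favor — approved.
B: 4/5 of 594797 = 475837.60, rounded up to 475838; 475,838 required, 476,024 in favor — approved.
C: 4/5 of 2113200 = 1690560; 1,690,560 required, 1,691,000 in favor — approved.
D: a majority of 6904656 is 3452329; 3,452,329 required, 3,451,304 in favor — not approved.

Not approved — the D shares did not give the required vote.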